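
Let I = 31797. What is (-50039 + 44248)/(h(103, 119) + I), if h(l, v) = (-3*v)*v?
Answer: 5791/10686 ≈ 0.54192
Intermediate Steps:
h(l, v) = -3*v²
(-50039 + 44248)/(h(103, 119) + I) = (-50039 + 44248)/(-3*119² + 31797) = -5791/(-3*14161 + 31797) = -5791/(-42483 + 31797) = -5791/(-10686) = -5791*(-1/10686) = 5791/10686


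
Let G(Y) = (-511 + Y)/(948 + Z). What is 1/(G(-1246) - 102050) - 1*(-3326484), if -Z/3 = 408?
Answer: 93687238414536/28164043 ≈ 3.3265e+6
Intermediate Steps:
Z = -1224 (Z = -3*408 = -1224)
G(Y) = 511/276 - Y/276 (G(Y) = (-511 + Y)/(948 - 1224) = (-511 + Y)/(-276) = (-511 + Y)*(-1/276) = 511/276 - Y/276)
1/(G(-1246) - 102050) - 1*(-3326484) = 1/((511/276 - 1/276*(-1246)) - 102050) - 1*(-3326484) = 1/((511/276 + 623/138) - 102050) + 3326484 = 1/(1757/276 - 102050) + 3326484 = 1/(-28164043/276) + 3326484 = -276/28164043 + 3326484 = 93687238414536/28164043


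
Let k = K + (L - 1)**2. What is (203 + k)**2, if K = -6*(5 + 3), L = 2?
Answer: 24336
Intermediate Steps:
K = -48 (K = -6*8 = -48)
k = -47 (k = -48 + (2 - 1)**2 = -48 + 1**2 = -48 + 1 = -47)
(203 + k)**2 = (203 - 47)**2 = 156**2 = 24336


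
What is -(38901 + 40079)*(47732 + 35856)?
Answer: -6601780240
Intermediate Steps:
-(38901 + 40079)*(47732 + 35856) = -78980*83588 = -1*6601780240 = -6601780240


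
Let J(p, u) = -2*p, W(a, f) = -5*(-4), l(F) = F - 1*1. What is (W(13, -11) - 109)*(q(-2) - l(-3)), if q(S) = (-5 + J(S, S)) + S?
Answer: -89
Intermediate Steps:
l(F) = -1 + F (l(F) = F - 1 = -1 + F)
W(a, f) = 20
q(S) = -5 - S (q(S) = (-5 - 2*S) + S = -5 - S)
(W(13, -11) - 109)*(q(-2) - l(-3)) = (20 - 109)*((-5 - 1*(-2)) - (-1 - 3)) = -89*((-5 + 2) - 1*(-4)) = -89*(-3 + 4) = -89*1 = -89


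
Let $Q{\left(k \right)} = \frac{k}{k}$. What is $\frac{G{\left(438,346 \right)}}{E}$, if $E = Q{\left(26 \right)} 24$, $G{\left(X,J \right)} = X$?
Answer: $\frac{73}{4} \approx 18.25$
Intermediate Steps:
$Q{\left(k \right)} = 1$
$E = 24$ ($E = 1 \cdot 24 = 24$)
$\frac{G{\left(438,346 \right)}}{E} = \frac{438}{24} = 438 \cdot \frac{1}{24} = \frac{73}{4}$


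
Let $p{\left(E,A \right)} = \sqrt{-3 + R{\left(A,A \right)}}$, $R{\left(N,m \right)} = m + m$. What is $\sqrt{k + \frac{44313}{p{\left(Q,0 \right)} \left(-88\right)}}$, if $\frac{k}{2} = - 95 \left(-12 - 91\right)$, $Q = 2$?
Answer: $\frac{\sqrt{37887520 + 324962 i \sqrt{3}}}{44} \approx 139.9 + 1.0391 i$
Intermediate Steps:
$R{\left(N,m \right)} = 2 m$
$p{\left(E,A \right)} = \sqrt{-3 + 2 A}$
$k = 19570$ ($k = 2 \left(- 95 \left(-12 - 91\right)\right) = 2 \left(\left(-95\right) \left(-103\right)\right) = 2 \cdot 9785 = 19570$)
$\sqrt{k + \frac{44313}{p{\left(Q,0 \right)} \left(-88\right)}} = \sqrt{19570 + \frac{44313}{\sqrt{-3 + 2 \cdot 0} \left(-88\right)}} = \sqrt{19570 + \frac{44313}{\sqrt{-3 + 0} \left(-88\right)}} = \sqrt{19570 + \frac{44313}{\sqrt{-3} \left(-88\right)}} = \sqrt{19570 + \frac{44313}{i \sqrt{3} \left(-88\right)}} = \sqrt{19570 + \frac{44313}{\left(-88\right) i \sqrt{3}}} = \sqrt{19570 + 44313 \frac{i \sqrt{3}}{264}} = \sqrt{19570 + \frac{14771 i \sqrt{3}}{88}}$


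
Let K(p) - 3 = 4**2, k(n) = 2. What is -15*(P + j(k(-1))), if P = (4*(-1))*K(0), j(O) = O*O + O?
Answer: 1050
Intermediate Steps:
K(p) = 19 (K(p) = 3 + 4**2 = 3 + 16 = 19)
j(O) = O + O**2 (j(O) = O**2 + O = O + O**2)
P = -76 (P = (4*(-1))*19 = -4*19 = -76)
-15*(P + j(k(-1))) = -15*(-76 + 2*(1 + 2)) = -15*(-76 + 2*3) = -15*(-76 + 6) = -15*(-70) = 1050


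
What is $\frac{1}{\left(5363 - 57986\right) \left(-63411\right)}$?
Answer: $\frac{1}{3336877053} \approx 2.9968 \cdot 10^{-10}$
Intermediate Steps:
$\frac{1}{\left(5363 - 57986\right) \left(-63411\right)} = \frac{1}{5363 - 57986} \left(- \frac{1}{63411}\right) = \frac{1}{-52623} \left(- \frac{1}{63411}\right) = \left(- \frac{1}{52623}\right) \left(- \frac{1}{63411}\right) = \frac{1}{3336877053}$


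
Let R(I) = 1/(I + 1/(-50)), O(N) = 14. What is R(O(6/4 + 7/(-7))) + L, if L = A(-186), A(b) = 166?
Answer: 116084/699 ≈ 166.07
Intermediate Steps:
R(I) = 1/(-1/50 + I) (R(I) = 1/(I - 1/50) = 1/(-1/50 + I))
L = 166
R(O(6/4 + 7/(-7))) + L = 50/(-1 + 50*14) + 166 = 50/(-1 + 700) + 166 = 50/699 + 166 = 116084/699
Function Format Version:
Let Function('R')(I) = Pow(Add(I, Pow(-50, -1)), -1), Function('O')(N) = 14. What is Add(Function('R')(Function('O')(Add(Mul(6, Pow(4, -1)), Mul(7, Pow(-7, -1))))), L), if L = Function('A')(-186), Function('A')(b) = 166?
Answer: Rational(116084, 699) ≈ 166.07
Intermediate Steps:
Function('R')(I) = Pow(Add(Rational(-1, 50), I), -1) (Function('R')(I) = Pow(Add(I, Rational(-1, 50)), -1) = Pow(Add(Rational(-1, 50), I), -1))
L = 166
Add(Function('R')(Function('O')(Add(Mul(6, Pow(4, -1)), Mul(7, Pow(-7, -1))))), L) = Add(Mul(50, Pow(Add(-1, Mul(50, 14)), -1)), 166) = Add(Mul(50, Pow(Add(-1, 700), -1)), 166) = Add(Mul(50, Pow(699, -1)), 166) = Add(Mul(50, Rational(1, 699)), 166) = Add(Rational(50, 699), 166) = Rational(116084, 699)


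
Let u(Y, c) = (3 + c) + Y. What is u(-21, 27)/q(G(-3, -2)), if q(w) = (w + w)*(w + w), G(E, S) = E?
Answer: ¼ ≈ 0.25000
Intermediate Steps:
u(Y, c) = 3 + Y + c
q(w) = 4*w² (q(w) = (2*w)*(2*w) = 4*w²)
u(-21, 27)/q(G(-3, -2)) = (3 - 21 + 27)/((4*(-3)²)) = 9/((4*9)) = 9/36 = 9*(1/36) = ¼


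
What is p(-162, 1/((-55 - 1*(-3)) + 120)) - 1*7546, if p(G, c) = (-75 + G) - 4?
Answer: -7787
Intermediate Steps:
p(G, c) = -79 + G
p(-162, 1/((-55 - 1*(-3)) + 120)) - 1*7546 = (-79 - 162) - 1*7546 = -241 - 7546 = -7787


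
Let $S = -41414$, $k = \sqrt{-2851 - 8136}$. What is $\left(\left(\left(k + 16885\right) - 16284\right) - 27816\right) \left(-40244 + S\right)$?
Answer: $2222322470 - 81658 i \sqrt{10987} \approx 2.2223 \cdot 10^{9} - 8.5593 \cdot 10^{6} i$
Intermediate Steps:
$k = i \sqrt{10987}$ ($k = \sqrt{-10987} = i \sqrt{10987} \approx 104.82 i$)
$\left(\left(\left(k + 16885\right) - 16284\right) - 27816\right) \left(-40244 + S\right) = \left(\left(\left(i \sqrt{10987} + 16885\right) - 16284\right) - 27816\right) \left(-40244 - 41414\right) = \left(\left(\left(16885 + i \sqrt{10987}\right) - 16284\right) - 27816\right) \left(-81658\right) = \left(\left(601 + i \sqrt{10987}\right) - 27816\right) \left(-81658\right) = \left(-27215 + i \sqrt{10987}\right) \left(-81658\right) = 2222322470 - 81658 i \sqrt{10987}$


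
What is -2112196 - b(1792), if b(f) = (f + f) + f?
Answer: -2117572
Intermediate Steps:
b(f) = 3*f (b(f) = 2*f + f = 3*f)
-2112196 - b(1792) = -2112196 - 3*1792 = -2112196 - 1*5376 = -2112196 - 5376 = -2117572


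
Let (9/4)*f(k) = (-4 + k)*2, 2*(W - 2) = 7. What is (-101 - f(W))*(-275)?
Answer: 84425/3 ≈ 28142.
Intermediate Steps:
W = 11/2 (W = 2 + (½)*7 = 2 + 7/2 = 11/2 ≈ 5.5000)
f(k) = -32/9 + 8*k/9 (f(k) = 4*((-4 + k)*2)/9 = 4*(-8 + 2*k)/9 = -32/9 + 8*k/9)
(-101 - f(W))*(-275) = (-101 - (-32/9 + (8/9)*(11/2)))*(-275) = (-101 - (-32/9 + 44/9))*(-275) = (-101 - 1*4/3)*(-275) = (-101 - 4/3)*(-275) = -307/3*(-275) = 84425/3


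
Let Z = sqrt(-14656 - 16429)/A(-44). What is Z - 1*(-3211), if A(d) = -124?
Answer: 3211 - I*sqrt(31085)/124 ≈ 3211.0 - 1.4219*I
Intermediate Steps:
Z = -I*sqrt(31085)/124 (Z = sqrt(-14656 - 16429)/(-124) = sqrt(-31085)*(-1/124) = (I*sqrt(31085))*(-1/124) = -I*sqrt(31085)/124 ≈ -1.4219*I)
Z - 1*(-3211) = -I*sqrt(31085)/124 - 1*(-3211) = -I*sqrt(31085)/124 + 3211 = 3211 - I*sqrt(31085)/124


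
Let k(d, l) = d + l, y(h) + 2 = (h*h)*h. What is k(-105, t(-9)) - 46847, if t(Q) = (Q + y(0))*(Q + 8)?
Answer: -46941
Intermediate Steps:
y(h) = -2 + h**3 (y(h) = -2 + (h*h)*h = -2 + h**2*h = -2 + h**3)
t(Q) = (-2 + Q)*(8 + Q) (t(Q) = (Q + (-2 + 0**3))*(Q + 8) = (Q + (-2 + 0))*(8 + Q) = (Q - 2)*(8 + Q) = (-2 + Q)*(8 + Q))
k(-105, t(-9)) - 46847 = (-105 + (-16 + (-9)**2 + 6*(-9))) - 46847 = (-105 + (-16 + 81 - 54)) - 46847 = (-105 + 11) - 46847 = -94 - 46847 = -46941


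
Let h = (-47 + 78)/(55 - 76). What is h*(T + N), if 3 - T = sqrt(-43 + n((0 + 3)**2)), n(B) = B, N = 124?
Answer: -3937/21 + 31*I*sqrt(34)/21 ≈ -187.48 + 8.6076*I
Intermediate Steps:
T = 3 - I*sqrt(34) (T = 3 - sqrt(-43 + (0 + 3)**2) = 3 - sqrt(-43 + 3**2) = 3 - sqrt(-43 + 9) = 3 - sqrt(-34) = 3 - I*sqrt(34) ≈ 3.0 - 5.831*I)
h = -31/21 (h = 31/(-21) = 31*(-1/21) = -31/21 ≈ -1.4762)
h*(T + N) = -31*((3 - I*sqrt(34)) + 124)/21 = -31*(127 - I*sqrt(34))/21 = -3937/21 + 31*I*sqrt(34)/21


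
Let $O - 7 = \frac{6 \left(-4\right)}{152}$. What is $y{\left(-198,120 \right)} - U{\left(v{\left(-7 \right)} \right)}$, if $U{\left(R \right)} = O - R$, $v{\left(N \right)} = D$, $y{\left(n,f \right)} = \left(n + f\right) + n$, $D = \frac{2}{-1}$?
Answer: $- \frac{5412}{19} \approx -284.84$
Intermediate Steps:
$D = -2$ ($D = 2 \left(-1\right) = -2$)
$O = \frac{130}{19}$ ($O = 7 + \frac{6 \left(-4\right)}{152} = 7 - \frac{3}{19} = \frac{130}{19} \approx 6.8421$)
$y{\left(n,f \right)} = f + 2 n$ ($y{\left(n,f \right)} = \left(f + n\right) + n = f + 2 n$)
$v{\left(N \right)} = -2$
$U{\left(R \right)} = \frac{130}{19} - R$
$y{\left(-198,120 \right)} - U{\left(v{\left(-7 \right)} \right)} = \left(120 + 2 \left(-198\right)\right) - \left(\frac{130}{19} - -2\right) = \left(120 - 396\right) - \left(\frac{130}{19} + 2\right) = -276 - \frac{168}{19} = - \frac{5412}{19}$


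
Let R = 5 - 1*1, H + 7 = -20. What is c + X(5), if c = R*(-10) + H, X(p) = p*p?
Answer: -42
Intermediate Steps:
H = -27 (H = -7 - 20 = -27)
R = 4 (R = 5 - 1 = 4)
X(p) = p**2
c = -67 (c = 4*(-10) - 27 = -40 - 27 = -67)
c + X(5) = -67 + 5**2 = -67 + 25 = -42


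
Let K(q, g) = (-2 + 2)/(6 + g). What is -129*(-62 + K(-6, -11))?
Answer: 7998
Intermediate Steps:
K(q, g) = 0 (K(q, g) = 0/(6 + g) = 0)
-129*(-62 + K(-6, -11)) = -129*(-62 + 0) = -129*(-62) = 7998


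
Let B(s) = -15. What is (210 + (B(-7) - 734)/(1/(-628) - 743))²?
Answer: 9693863946886084/217720226025 ≈ 44524.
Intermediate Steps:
(210 + (B(-7) - 734)/(1/(-628) - 743))² = (210 + (-15 - 734)/(1/(-628) - 743))² = (210 - 749/(-1/628 - 743))² = (210 - 749/(-466605/628))² = (210 - 749*(-628/466605))² = (210 + 470372/466605)² = (98457422/466605)² = 9693863946886084/217720226025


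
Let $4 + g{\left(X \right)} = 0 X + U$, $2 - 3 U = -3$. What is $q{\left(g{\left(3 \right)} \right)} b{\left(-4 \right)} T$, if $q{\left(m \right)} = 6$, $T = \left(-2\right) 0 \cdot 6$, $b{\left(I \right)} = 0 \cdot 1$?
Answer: $0$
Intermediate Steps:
$U = \frac{5}{3}$ ($U = \frac{2}{3} - -1 = \frac{2}{3} + 1 = \frac{5}{3} \approx 1.6667$)
$g{\left(X \right)} = - \frac{7}{3}$ ($g{\left(X \right)} = -4 + \left(0 X + \frac{5}{3}\right) = -4 + \left(0 + \frac{5}{3}\right) = -4 + \frac{5}{3} = - \frac{7}{3}$)
$b{\left(I \right)} = 0$
$T = 0$ ($T = 0 \cdot 6 = 0$)
$q{\left(g{\left(3 \right)} \right)} b{\left(-4 \right)} T = 6 \cdot 0 \cdot 0 = 0 \cdot 0 = 0$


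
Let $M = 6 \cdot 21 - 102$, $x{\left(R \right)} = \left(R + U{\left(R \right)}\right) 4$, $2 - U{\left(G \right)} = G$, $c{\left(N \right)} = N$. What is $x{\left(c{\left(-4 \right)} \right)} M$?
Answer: $192$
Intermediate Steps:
$U{\left(G \right)} = 2 - G$
$x{\left(R \right)} = 8$ ($x{\left(R \right)} = \left(R - \left(-2 + R\right)\right) 4 = 2 \cdot 4 = 8$)
$M = 24$ ($M = 126 - 102 = 24$)
$x{\left(c{\left(-4 \right)} \right)} M = 8 \cdot 24 = 192$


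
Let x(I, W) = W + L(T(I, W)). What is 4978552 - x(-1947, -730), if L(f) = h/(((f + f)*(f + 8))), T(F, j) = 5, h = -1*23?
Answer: 647306683/130 ≈ 4.9793e+6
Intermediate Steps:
h = -23
L(f) = -23/(2*f*(8 + f)) (L(f) = -23*1/((f + 8)*(f + f)) = -23*1/(2*f*(8 + f)) = -23/(2*f*(8 + f)))
x(I, W) = -23/130 + W (x(I, W) = W - 23/2/(5*(8 + 5)) = W - 23/2*⅕/13 = W - 23/2*⅕*1/13 = W - 23/130 = -23/130 + W)
4978552 - x(-1947, -730) = 4978552 - (-23/130 - 730) = 4978552 - 1*(-94923/130) = 4978552 + 94923/130 = 647306683/130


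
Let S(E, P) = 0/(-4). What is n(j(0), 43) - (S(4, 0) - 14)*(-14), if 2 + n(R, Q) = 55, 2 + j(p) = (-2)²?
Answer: -143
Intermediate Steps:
S(E, P) = 0 (S(E, P) = 0*(-¼) = 0)
j(p) = 2 (j(p) = -2 + (-2)² = -2 + 4 = 2)
n(R, Q) = 53 (n(R, Q) = -2 + 55 = 53)
n(j(0), 43) - (S(4, 0) - 14)*(-14) = 53 - (0 - 14)*(-14) = 53 - (-14)*(-14) = 53 - 1*196 = 53 - 196 = -143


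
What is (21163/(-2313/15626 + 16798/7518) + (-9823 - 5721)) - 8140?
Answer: -1659356604746/122548207 ≈ -13540.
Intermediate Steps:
(21163/(-2313/15626 + 16798/7518) + (-9823 - 5721)) - 8140 = (21163/(-2313*1/15626 + 16798*(1/7518)) - 15544) - 8140 = (21163/(-2313/15626 + 8399/3759) - 15544) - 8140 = (21163/(122548207/58738134) - 15544) - 8140 = (21163*(58738134/122548207) - 15544) - 8140 = (1243075129842/122548207 - 15544) - 8140 = -661814199766/122548207 - 8140 = -1659356604746/122548207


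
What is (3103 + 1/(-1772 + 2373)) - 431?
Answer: 1605873/601 ≈ 2672.0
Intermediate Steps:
(3103 + 1/(-1772 + 2373)) - 431 = (3103 + 1/601) - 431 = 1864904/601 - 431 = 1605873/601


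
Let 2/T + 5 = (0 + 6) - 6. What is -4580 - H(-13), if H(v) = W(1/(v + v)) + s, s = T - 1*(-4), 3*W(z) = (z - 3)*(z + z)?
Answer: -23239247/5070 ≈ -4583.7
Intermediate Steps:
T = -⅖ (T = 2/(-5 + ((0 + 6) - 6)) = 2/(-5 + (6 - 6)) = 2/(-5 + 0) = 2/(-5) = 2*(-⅕) = -⅖ ≈ -0.40000)
W(z) = 2*z*(-3 + z)/3 (W(z) = ((z - 3)*(z + z))/3 = ((-3 + z)*(2*z))/3 = (2*z*(-3 + z))/3 = 2*z*(-3 + z)/3)
s = 18/5 (s = -⅖ - 1*(-4) = -⅖ + 4 = 18/5 ≈ 3.6000)
H(v) = 18/5 + (-3 + 1/(2*v))/(3*v) (H(v) = 2*(-3 + 1/(v + v))/(3*(v + v)) + 18/5 = 2*(-3 + 1/(2*v))/(3*((2*v))) + 18/5 = 2*(1/(2*v))*(-3 + 1/(2*v))/3 + 18/5 = (-3 + 1/(2*v))/(3*v) + 18/5 = 18/5 + (-3 + 1/(2*v))/(3*v))
-4580 - H(-13) = -4580 - (18/5 - 1/(-13) + (⅙)/(-13)²) = -4580 - (18/5 - 1*(-1/13) + (⅙)*(1/169)) = -4580 - (18/5 + 1/13 + 1/1014) = -4580 - 1*18647/5070 = -4580 - 18647/5070 = -23239247/5070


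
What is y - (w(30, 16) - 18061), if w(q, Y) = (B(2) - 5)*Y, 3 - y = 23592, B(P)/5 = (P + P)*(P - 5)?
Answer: -4488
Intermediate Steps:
B(P) = 10*P*(-5 + P) (B(P) = 5*((P + P)*(P - 5)) = 5*((2*P)*(-5 + P)) = 5*(2*P*(-5 + P)) = 10*P*(-5 + P))
y = -23589 (y = 3 - 1*23592 = 3 - 23592 = -23589)
w(q, Y) = -65*Y (w(q, Y) = (10*2*(-5 + 2) - 5)*Y = (10*2*(-3) - 5)*Y = (-60 - 5)*Y = -65*Y)
y - (w(30, 16) - 18061) = -23589 - (-65*16 - 18061) = -23589 - (-1040 - 18061) = -23589 - 1*(-19101) = -23589 + 19101 = -4488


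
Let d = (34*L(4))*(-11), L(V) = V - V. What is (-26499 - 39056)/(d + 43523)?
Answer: -65555/43523 ≈ -1.5062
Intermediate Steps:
L(V) = 0
d = 0 (d = (34*0)*(-11) = 0*(-11) = 0)
(-26499 - 39056)/(d + 43523) = (-26499 - 39056)/(0 + 43523) = -65555/43523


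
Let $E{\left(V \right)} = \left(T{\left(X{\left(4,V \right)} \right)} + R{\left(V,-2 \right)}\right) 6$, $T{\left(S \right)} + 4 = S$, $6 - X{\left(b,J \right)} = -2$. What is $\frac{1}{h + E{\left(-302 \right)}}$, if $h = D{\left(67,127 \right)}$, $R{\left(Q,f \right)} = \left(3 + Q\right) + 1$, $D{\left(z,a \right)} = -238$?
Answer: $- \frac{1}{2002} \approx -0.0004995$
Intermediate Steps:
$X{\left(b,J \right)} = 8$ ($X{\left(b,J \right)} = 6 - -2 = 6 + 2 = 8$)
$R{\left(Q,f \right)} = 4 + Q$
$T{\left(S \right)} = -4 + S$
$h = -238$
$E{\left(V \right)} = 48 + 6 V$ ($E{\left(V \right)} = \left(\left(-4 + 8\right) + \left(4 + V\right)\right) 6 = \left(4 + \left(4 + V\right)\right) 6 = \left(8 + V\right) 6 = 48 + 6 V$)
$\frac{1}{h + E{\left(-302 \right)}} = \frac{1}{-238 + \left(48 + 6 \left(-302\right)\right)} = \frac{1}{-238 + \left(48 - 1812\right)} = \frac{1}{-238 - 1764} = \frac{1}{-2002} = - \frac{1}{2002}$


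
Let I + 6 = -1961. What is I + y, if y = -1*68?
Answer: -2035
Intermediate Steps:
y = -68
I = -1967 (I = -6 - 1961 = -1967)
I + y = -1967 - 68 = -2035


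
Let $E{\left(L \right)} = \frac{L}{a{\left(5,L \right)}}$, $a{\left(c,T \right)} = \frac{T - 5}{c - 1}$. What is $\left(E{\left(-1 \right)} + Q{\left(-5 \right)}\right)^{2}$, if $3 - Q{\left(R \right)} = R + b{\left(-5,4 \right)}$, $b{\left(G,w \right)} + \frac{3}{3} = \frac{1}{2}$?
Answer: $\frac{3025}{36} \approx 84.028$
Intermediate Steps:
$a{\left(c,T \right)} = \frac{-5 + T}{-1 + c}$
$b{\left(G,w \right)} = - \frac{1}{2}$ ($b{\left(G,w \right)} = -1 + \frac{1}{2} = - \frac{1}{2}$)
$E{\left(L \right)} = \frac{L}{- \frac{5}{4} + \frac{L}{4}}$ ($E{\left(L \right)} = \frac{L}{\frac{1}{-1 + 5} \left(-5 + L\right)} = \frac{L}{\frac{1}{4} \left(-5 + L\right)} = \frac{L}{- \frac{5}{4} + \frac{L}{4}}$)
$Q{\left(R \right)} = \frac{7}{2} - R$ ($Q{\left(R \right)} = 3 - \left(R - \frac{1}{2}\right) = 3 - \left(- \frac{1}{2} + R\right) = \frac{7}{2} - R$)
$\left(E{\left(-1 \right)} + Q{\left(-5 \right)}\right)^{2} = \left(4 \left(-1\right) \frac{1}{-5 - 1} + \left(\frac{7}{2} - -5\right)\right)^{2} = \left(4 \left(-1\right) \frac{1}{-6} + \left(\frac{7}{2} + 5\right)\right)^{2} = \left(4 \left(-1\right) \left(- \frac{1}{6}\right) + \frac{17}{2}\right)^{2} = \left(\frac{2}{3} + \frac{17}{2}\right)^{2} = \left(\frac{55}{6}\right)^{2} = \frac{3025}{36}$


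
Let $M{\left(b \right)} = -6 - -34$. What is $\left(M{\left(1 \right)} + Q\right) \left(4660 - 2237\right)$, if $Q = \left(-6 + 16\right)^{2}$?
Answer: $310144$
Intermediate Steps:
$M{\left(b \right)} = 28$ ($M{\left(b \right)} = -6 + 34 = 28$)
$Q = 100$ ($Q = 10^{2} = 100$)
$\left(M{\left(1 \right)} + Q\right) \left(4660 - 2237\right) = \left(28 + 100\right) \left(4660 - 2237\right) = 128 \left(4660 - 2237\right) = 128 \cdot 2423 = 310144$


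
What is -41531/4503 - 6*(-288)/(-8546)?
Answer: -181352555/19241319 ≈ -9.4252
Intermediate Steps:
-41531/4503 - 6*(-288)/(-8546) = -41531*1/4503 + 1728*(-1/8546) = -41531/4503 - 864/4273 = -181352555/19241319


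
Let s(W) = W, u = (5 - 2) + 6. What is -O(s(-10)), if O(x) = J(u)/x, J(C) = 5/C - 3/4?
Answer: -7/360 ≈ -0.019444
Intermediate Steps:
u = 9 (u = 3 + 6 = 9)
J(C) = -¾ + 5/C (J(C) = 5/C - 3*¼ = 5/C - ¾ = -¾ + 5/C)
O(x) = -7/(36*x) (O(x) = (-¾ + 5/9)/x = -7/(36*x))
-O(s(-10)) = -(-7)/(36*(-10)) = -(-7)*(-1)/(36*10) = -1*7/360 = -7/360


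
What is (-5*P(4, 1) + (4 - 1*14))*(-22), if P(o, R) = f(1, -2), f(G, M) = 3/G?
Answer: 550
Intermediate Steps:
P(o, R) = 3 (P(o, R) = 3/1 = 3*1 = 3)
(-5*P(4, 1) + (4 - 1*14))*(-22) = (-5*3 + (4 - 1*14))*(-22) = (-15 + (4 - 14))*(-22) = (-15 - 10)*(-22) = -25*(-22) = 550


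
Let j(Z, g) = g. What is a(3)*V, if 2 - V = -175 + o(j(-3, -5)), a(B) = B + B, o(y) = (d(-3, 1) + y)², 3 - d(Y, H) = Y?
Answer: 1056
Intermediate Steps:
d(Y, H) = 3 - Y
o(y) = (6 + y)² (o(y) = ((3 - 1*(-3)) + y)² = ((3 + 3) + y)² = (6 + y)²)
a(B) = 2*B
V = 176 (V = 2 - (-175 + (6 - 5)²) = 2 - (-175 + 1²) = 2 - (-175 + 1) = 2 - 1*(-174) = 2 + 174 = 176)
a(3)*V = (2*3)*176 = 6*176 = 1056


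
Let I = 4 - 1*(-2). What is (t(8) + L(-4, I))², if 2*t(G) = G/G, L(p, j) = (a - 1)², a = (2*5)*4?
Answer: 9259849/4 ≈ 2.3150e+6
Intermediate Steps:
I = 6 (I = 4 + 2 = 6)
a = 40 (a = 10*4 = 40)
L(p, j) = 1521 (L(p, j) = (40 - 1)² = 39² = 1521)
t(G) = ½ (t(G) = (G/G)/2 = (½)*1 = ½)
(t(8) + L(-4, I))² = (½ + 1521)² = (3043/2)² = 9259849/4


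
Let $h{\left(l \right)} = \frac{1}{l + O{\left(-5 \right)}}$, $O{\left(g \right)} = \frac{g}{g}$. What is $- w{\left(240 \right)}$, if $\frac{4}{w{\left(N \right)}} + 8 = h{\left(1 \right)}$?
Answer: $\frac{8}{15} \approx 0.53333$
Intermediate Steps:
$O{\left(g \right)} = 1$
$h{\left(l \right)} = \frac{1}{1 + l}$ ($h{\left(l \right)} = \frac{1}{l + 1} = \frac{1}{1 + l}$)
$w{\left(N \right)} = - \frac{8}{15}$ ($w{\left(N \right)} = \frac{4}{-8 + \frac{1}{1 + 1}} = \frac{4}{-8 + \frac{1}{2}} = \frac{4}{- \frac{15}{2}} = 4 \left(- \frac{2}{15}\right) = - \frac{8}{15}$)
$- w{\left(240 \right)} = \left(-1\right) \left(- \frac{8}{15}\right) = \frac{8}{15}$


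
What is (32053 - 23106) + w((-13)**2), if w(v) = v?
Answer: 9116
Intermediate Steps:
(32053 - 23106) + w((-13)**2) = (32053 - 23106) + (-13)**2 = 8947 + 169 = 9116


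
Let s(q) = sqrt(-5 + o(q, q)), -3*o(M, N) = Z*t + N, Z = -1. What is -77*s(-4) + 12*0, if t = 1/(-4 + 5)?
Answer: -77*I*sqrt(30)/3 ≈ -140.58*I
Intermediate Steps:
t = 1 (t = 1/1 = 1)
o(M, N) = 1/3 - N/3 (o(M, N) = -(-1*1 + N)/3 = -(-1 + N)/3 = 1/3 - N/3)
s(q) = sqrt(-14/3 - q/3) (s(q) = sqrt(-5 + (1/3 - q/3)) = sqrt(-14/3 - q/3))
-77*s(-4) + 12*0 = -77*sqrt(-42 - 3*(-4))/3 + 12*0 = -77*sqrt(-42 + 12)/3 + 0 = -77*sqrt(-30)/3 + 0 = -77*I*sqrt(30)/3 + 0 = -77*I*sqrt(30)/3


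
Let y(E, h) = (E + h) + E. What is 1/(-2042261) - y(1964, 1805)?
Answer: -11708282314/2042261 ≈ -5733.0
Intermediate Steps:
y(E, h) = h + 2*E
1/(-2042261) - y(1964, 1805) = 1/(-2042261) - (1805 + 2*1964) = -1/2042261 - (1805 + 3928) = -1/2042261 - 1*5733 = -1/2042261 - 5733 = -11708282314/2042261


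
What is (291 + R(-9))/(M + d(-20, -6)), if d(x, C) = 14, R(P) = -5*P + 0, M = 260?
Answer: 168/137 ≈ 1.2263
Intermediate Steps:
R(P) = -5*P
(291 + R(-9))/(M + d(-20, -6)) = (291 - 5*(-9))/(260 + 14) = (291 + 45)/274 = 336*(1/274) = 168/137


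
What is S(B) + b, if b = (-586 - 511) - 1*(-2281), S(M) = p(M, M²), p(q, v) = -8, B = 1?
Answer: 1176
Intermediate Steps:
S(M) = -8
b = 1184 (b = -1097 + 2281 = 1184)
S(B) + b = -8 + 1184 = 1176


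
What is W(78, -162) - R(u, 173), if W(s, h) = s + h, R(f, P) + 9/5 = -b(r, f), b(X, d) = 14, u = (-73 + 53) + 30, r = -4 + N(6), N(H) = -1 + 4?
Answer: -341/5 ≈ -68.200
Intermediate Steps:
N(H) = 3
r = -1 (r = -4 + 3 = -1)
u = 10 (u = -20 + 30 = 10)
R(f, P) = -79/5 (R(f, P) = -9/5 - 1*14 = -9/5 - 14 = -79/5)
W(s, h) = h + s
W(78, -162) - R(u, 173) = (-162 + 78) - 1*(-79/5) = -84 + 79/5 = -341/5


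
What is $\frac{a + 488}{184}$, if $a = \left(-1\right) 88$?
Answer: $\frac{50}{23} \approx 2.1739$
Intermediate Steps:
$a = -88$
$\frac{a + 488}{184} = \frac{-88 + 488}{184} = 400 \cdot \frac{1}{184} = \frac{50}{23}$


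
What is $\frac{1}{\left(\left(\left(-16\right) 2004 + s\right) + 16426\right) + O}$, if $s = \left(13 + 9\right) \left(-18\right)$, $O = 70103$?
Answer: $\frac{1}{54069} \approx 1.8495 \cdot 10^{-5}$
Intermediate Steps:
$s = -396$ ($s = 22 \left(-18\right) = -396$)
$\frac{1}{\left(\left(\left(-16\right) 2004 + s\right) + 16426\right) + O} = \frac{1}{\left(\left(\left(-16\right) 2004 - 396\right) + 16426\right) + 70103} = \frac{1}{\left(\left(-32064 - 396\right) + 16426\right) + 70103} = \frac{1}{\left(-32460 + 16426\right) + 70103} = \frac{1}{-16034 + 70103} = \frac{1}{54069}$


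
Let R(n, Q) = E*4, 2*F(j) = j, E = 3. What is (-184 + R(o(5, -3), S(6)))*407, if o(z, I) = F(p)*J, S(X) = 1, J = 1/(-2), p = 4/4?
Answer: -70004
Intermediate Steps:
p = 1 (p = 4*(¼) = 1)
J = -½ ≈ -0.50000
F(j) = j/2
o(z, I) = -¼ (o(z, I) = ((½)*1)*(-½) = (½)*(-½) = -¼)
R(n, Q) = 12 (R(n, Q) = 3*4 = 12)
(-184 + R(o(5, -3), S(6)))*407 = (-184 + 12)*407 = -172*407 = -70004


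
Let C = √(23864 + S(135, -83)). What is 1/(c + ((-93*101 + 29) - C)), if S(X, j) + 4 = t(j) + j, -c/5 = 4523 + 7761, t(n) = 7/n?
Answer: -1468768/103964780741 + 9*√505553/207929561482 ≈ -1.4097e-5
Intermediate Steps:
c = -61420 (c = -5*(4523 + 7761) = -5*12284 = -61420)
S(X, j) = -4 + j + 7/j (S(X, j) = -4 + (7/j + j) = -4 + (j + 7/j) = -4 + j + 7/j)
C = 18*√505553/83 (C = √(23864 + (-4 - 83 + 7/(-83))) = √(23864 + (-4 - 83 + 7*(-1/83))) = √(23864 + (-4 - 83 - 7/83)) = √(23864 - 7228/83) = √(1973484/83) = 18*√505553/83 ≈ 154.20)
1/(c + ((-93*101 + 29) - C)) = 1/(-61420 + ((-93*101 + 29) - 18*√505553/83)) = 1/(-61420 + ((-9393 + 29) - 18*√505553/83)) = 1/(-61420 + (-9364 - 18*√505553/83)) = 1/(-70784 - 18*√505553/83)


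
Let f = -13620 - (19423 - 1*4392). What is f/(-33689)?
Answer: 28651/33689 ≈ 0.85046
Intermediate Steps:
f = -28651 (f = -13620 - (19423 - 4392) = -13620 - 1*15031 = -13620 - 15031 = -28651)
f/(-33689) = -28651/(-33689) = -28651*(-1/33689) = 28651/33689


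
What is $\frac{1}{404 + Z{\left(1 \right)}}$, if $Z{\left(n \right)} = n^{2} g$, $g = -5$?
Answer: $\frac{1}{399} \approx 0.0025063$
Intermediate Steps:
$Z{\left(n \right)} = - 5 n^{2}$ ($Z{\left(n \right)} = n^{2} \left(-5\right) = - 5 n^{2}$)
$\frac{1}{404 + Z{\left(1 \right)}} = \frac{1}{404 - 5 \cdot 1^{2}} = \frac{1}{404 - 5} = \frac{1}{399}$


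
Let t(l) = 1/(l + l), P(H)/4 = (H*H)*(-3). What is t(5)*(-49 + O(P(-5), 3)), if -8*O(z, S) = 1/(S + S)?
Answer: -2353/480 ≈ -4.9021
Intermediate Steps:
P(H) = -12*H**2 (P(H) = 4*((H*H)*(-3)) = 4*(H**2*(-3)) = 4*(-3*H**2) = -12*H**2)
O(z, S) = -1/(16*S) (O(z, S) = -1/(8*(S + S)) = -1/(2*S)/8 = -1/(16*S))
t(l) = 1/(2*l)
t(5)*(-49 + O(P(-5), 3)) = ((1/2)/5)*(-49 - 1/16/3) = ((1/2)*(1/5))*(-49 - 1/16*1/3) = (-49 - 1/48)/10 = (1/10)*(-2353/48) = -2353/480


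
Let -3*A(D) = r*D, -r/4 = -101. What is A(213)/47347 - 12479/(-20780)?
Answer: -5210307/983870660 ≈ -0.0052957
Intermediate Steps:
r = 404 (r = -4*(-101) = 404)
A(D) = -404*D/3
A(213)/47347 - 12479/(-20780) = -404/3*213/47347 - 12479/(-20780) = -28684*1/47347 - 12479*(-1/20780) = -28684/47347 + 12479/20780 = -5210307/983870660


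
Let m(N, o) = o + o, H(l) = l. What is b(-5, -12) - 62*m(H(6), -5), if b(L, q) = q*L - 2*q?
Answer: 704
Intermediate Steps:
m(N, o) = 2*o
b(L, q) = -2*q + L*q (b(L, q) = L*q - 2*q = -2*q + L*q)
b(-5, -12) - 62*m(H(6), -5) = -12*(-2 - 5) - 124*(-5) = -12*(-7) - 62*(-10) = 84 + 620 = 704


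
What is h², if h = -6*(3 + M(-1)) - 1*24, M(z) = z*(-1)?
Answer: 2304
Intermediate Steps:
M(z) = -z
h = -48 (h = -6*(3 - 1*(-1)) - 1*24 = -6*(3 + 1) - 24 = -6*4 - 24 = -24 - 24 = -48)
h² = (-48)² = 2304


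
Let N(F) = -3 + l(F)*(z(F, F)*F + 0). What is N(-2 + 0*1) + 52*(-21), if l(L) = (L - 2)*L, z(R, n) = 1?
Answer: -1111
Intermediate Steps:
l(L) = L*(-2 + L) (l(L) = (-2 + L)*L = L*(-2 + L))
N(F) = -3 + F²*(-2 + F) (N(F) = -3 + (F*(-2 + F))*(1*F + 0) = -3 + (F*(-2 + F))*(F + 0) = -3 + (F*(-2 + F))*F = -3 + F²*(-2 + F))
N(-2 + 0*1) + 52*(-21) = (-3 + (-2 + 0*1)²*(-2 + (-2 + 0*1))) + 52*(-21) = (-3 + (-2 + 0)²*(-2 + (-2 + 0))) - 1092 = (-3 + (-2)²*(-2 - 2)) - 1092 = (-3 + 4*(-4)) - 1092 = (-3 - 16) - 1092 = -19 - 1092 = -1111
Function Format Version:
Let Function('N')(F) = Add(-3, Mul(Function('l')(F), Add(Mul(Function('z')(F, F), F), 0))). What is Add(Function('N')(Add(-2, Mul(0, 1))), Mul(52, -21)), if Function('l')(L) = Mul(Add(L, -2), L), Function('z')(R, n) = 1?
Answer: -1111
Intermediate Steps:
Function('l')(L) = Mul(L, Add(-2, L)) (Function('l')(L) = Mul(Add(-2, L), L) = Mul(L, Add(-2, L)))
Function('N')(F) = Add(-3, Mul(Pow(F, 2), Add(-2, F))) (Function('N')(F) = Add(-3, Mul(Mul(F, Add(-2, F)), Add(Mul(1, F), 0))) = Add(-3, Mul(Mul(F, Add(-2, F)), Add(F, 0))) = Add(-3, Mul(Mul(F, Add(-2, F)), F)) = Add(-3, Mul(Pow(F, 2), Add(-2, F))))
Add(Function('N')(Add(-2, Mul(0, 1))), Mul(52, -21)) = Add(Add(-3, Mul(Pow(Add(-2, Mul(0, 1)), 2), Add(-2, Add(-2, Mul(0, 1))))), Mul(52, -21)) = Add(Add(-3, Mul(Pow(Add(-2, 0), 2), Add(-2, Add(-2, 0)))), -1092) = Add(Add(-3, Mul(Pow(-2, 2), Add(-2, -2))), -1092) = Add(Add(-3, Mul(4, -4)), -1092) = Add(Add(-3, -16), -1092) = Add(-19, -1092) = -1111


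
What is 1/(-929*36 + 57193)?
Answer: 1/23749 ≈ 4.2107e-5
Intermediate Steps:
1/(-929*36 + 57193) = 1/(-33444 + 57193) = 1/23749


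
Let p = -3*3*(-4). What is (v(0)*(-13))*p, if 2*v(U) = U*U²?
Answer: 0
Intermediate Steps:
v(U) = U³/2 (v(U) = (U*U²)/2 = U³/2)
p = 36 (p = -9*(-4) = 36)
(v(0)*(-13))*p = (((½)*0³)*(-13))*36 = (((½)*0)*(-13))*36 = (0*(-13))*36 = 0*36 = 0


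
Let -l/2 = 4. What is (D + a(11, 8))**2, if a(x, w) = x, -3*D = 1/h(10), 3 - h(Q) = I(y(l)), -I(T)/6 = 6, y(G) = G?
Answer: 1653796/13689 ≈ 120.81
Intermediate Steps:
l = -8 (l = -2*4 = -8)
I(T) = -36 (I(T) = -6*6 = -36)
h(Q) = 39 (h(Q) = 3 - 1*(-36) = 3 + 36 = 39)
D = -1/117 (D = -1/3/39 = -1/3*1/39 = -1/117 ≈ -0.0085470)
(D + a(11, 8))**2 = (-1/117 + 11)**2 = (1286/117)**2 = 1653796/13689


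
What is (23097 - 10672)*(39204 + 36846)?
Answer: 944921250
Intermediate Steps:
(23097 - 10672)*(39204 + 36846) = 12425*76050 = 944921250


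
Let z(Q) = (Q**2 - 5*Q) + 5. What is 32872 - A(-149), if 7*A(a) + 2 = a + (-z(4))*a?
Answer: 230106/7 ≈ 32872.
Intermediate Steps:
z(Q) = 5 + Q**2 - 5*Q
A(a) = -2/7 (A(a) = -2/7 + (a + (-(5 + 4**2 - 5*4))*a)/7 = -2/7 + (a + (-(5 + 16 - 20))*a)/7 = -2/7 + (a + (-1*1)*a)/7 = -2/7 + (a - a)/7 = -2/7 + (1/7)*0 = -2/7 + 0 = -2/7)
32872 - A(-149) = 32872 - 1*(-2/7) = 32872 + 2/7 = 230106/7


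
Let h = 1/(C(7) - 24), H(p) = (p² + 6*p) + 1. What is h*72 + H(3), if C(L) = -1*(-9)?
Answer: 116/5 ≈ 23.200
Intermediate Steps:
H(p) = 1 + p² + 6*p
C(L) = 9
h = -1/15 (h = 1/(9 - 24) = 1/(-15) = -1/15 ≈ -0.066667)
h*72 + H(3) = -1/15*72 + (1 + 3² + 6*3) = -24/5 + (1 + 9 + 18) = -24/5 + 28 = 116/5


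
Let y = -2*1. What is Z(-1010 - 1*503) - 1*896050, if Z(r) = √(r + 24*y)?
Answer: -896050 + I*√1561 ≈ -8.9605e+5 + 39.51*I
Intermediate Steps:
y = -2
Z(r) = √(-48 + r) (Z(r) = √(r + 24*(-2)) = √(r - 48) = √(-48 + r))
Z(-1010 - 1*503) - 1*896050 = √(-48 + (-1010 - 1*503)) - 1*896050 = √(-48 + (-1010 - 503)) - 896050 = √(-48 - 1513) - 896050 = √(-1561) - 896050 = I*√1561 - 896050 = -896050 + I*√1561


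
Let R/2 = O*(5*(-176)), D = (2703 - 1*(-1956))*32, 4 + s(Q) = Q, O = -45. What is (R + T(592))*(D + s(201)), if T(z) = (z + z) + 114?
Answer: 12017143930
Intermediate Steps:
s(Q) = -4 + Q
T(z) = 114 + 2*z (T(z) = 2*z + 114 = 114 + 2*z)
D = 149088 (D = (2703 + 1956)*32 = 4659*32 = 149088)
R = 79200 (R = 2*(-225*(-176)) = 2*(-45*(-880)) = 2*39600 = 79200)
(R + T(592))*(D + s(201)) = (79200 + (114 + 2*592))*(149088 + (-4 + 201)) = (79200 + (114 + 1184))*(149088 + 197) = (79200 + 1298)*149285 = 80498*149285 = 12017143930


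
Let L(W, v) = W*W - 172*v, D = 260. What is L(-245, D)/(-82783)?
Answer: -15305/82783 ≈ -0.18488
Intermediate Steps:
L(W, v) = W² - 172*v
L(-245, D)/(-82783) = ((-245)² - 172*260)/(-82783) = (60025 - 44720)*(-1/82783) = 15305*(-1/82783) = -15305/82783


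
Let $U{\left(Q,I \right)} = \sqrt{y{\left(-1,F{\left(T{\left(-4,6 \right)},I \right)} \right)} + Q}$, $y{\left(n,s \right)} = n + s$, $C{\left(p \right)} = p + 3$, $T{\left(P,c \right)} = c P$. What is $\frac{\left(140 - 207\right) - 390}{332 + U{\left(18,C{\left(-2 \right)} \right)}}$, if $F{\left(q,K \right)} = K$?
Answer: $- \frac{75862}{55103} + \frac{1371 \sqrt{2}}{110206} \approx -1.3591$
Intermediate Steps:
$T{\left(P,c \right)} = P c$
$C{\left(p \right)} = 3 + p$
$U{\left(Q,I \right)} = \sqrt{-1 + I + Q}$ ($U{\left(Q,I \right)} = \sqrt{\left(-1 + I\right) + Q} = \sqrt{-1 + I + Q}$)
$\frac{\left(140 - 207\right) - 390}{332 + U{\left(18,C{\left(-2 \right)} \right)}} = \frac{\left(140 - 207\right) - 390}{332 + \sqrt{-1 + \left(3 - 2\right) + 18}} = \frac{\left(140 - 207\right) - 390}{332 + \sqrt{-1 + 1 + 18}} = \frac{-67 - 390}{332 + \sqrt{18}} = - \frac{457}{332 + 3 \sqrt{2}}$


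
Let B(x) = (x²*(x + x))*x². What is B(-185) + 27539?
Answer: -433399703711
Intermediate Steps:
B(x) = 2*x⁵ (B(x) = (x²*(2*x))*x² = (2*x³)*x² = 2*x⁵)
B(-185) + 27539 = 2*(-185)⁵ + 27539 = 2*(-216699865625) + 27539 = -433399731250 + 27539 = -433399703711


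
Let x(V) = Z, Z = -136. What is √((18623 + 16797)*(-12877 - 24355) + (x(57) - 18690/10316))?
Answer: I*√35085497882408774/5158 ≈ 36315.0*I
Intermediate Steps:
x(V) = -136
√((18623 + 16797)*(-12877 - 24355) + (x(57) - 18690/10316)) = √((18623 + 16797)*(-12877 - 24355) + (-136 - 18690/10316)) = √(35420*(-37232) + (-136 - 18690*1/10316)) = √(-1318757440 + (-136 - 9345/5158)) = √(-1318757440 - 710833/5158) = √(-6802151586353/5158) = I*√35085497882408774/5158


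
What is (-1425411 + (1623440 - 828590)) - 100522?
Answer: -731083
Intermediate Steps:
(-1425411 + (1623440 - 828590)) - 100522 = (-1425411 + 794850) - 100522 = -630561 - 100522 = -731083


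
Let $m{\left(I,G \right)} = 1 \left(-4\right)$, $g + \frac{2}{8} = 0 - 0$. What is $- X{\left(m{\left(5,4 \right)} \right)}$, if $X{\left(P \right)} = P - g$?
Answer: $\frac{15}{4} \approx 3.75$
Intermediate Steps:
$g = - \frac{1}{4}$ ($g = - \frac{1}{4} + \left(0 - 0\right) = - \frac{1}{4} + \left(0 + 0\right) = - \frac{1}{4} + 0 = - \frac{1}{4} \approx -0.25$)
$m{\left(I,G \right)} = -4$
$X{\left(P \right)} = \frac{1}{4} + P$ ($X{\left(P \right)} = P - - \frac{1}{4} = P + \frac{1}{4} = \frac{1}{4} + P$)
$- X{\left(m{\left(5,4 \right)} \right)} = - (\frac{1}{4} - 4) = \left(-1\right) \left(- \frac{15}{4}\right) = \frac{15}{4}$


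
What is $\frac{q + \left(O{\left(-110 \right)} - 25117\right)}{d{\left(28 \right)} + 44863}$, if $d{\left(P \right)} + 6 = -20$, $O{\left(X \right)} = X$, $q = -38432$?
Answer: $- \frac{63659}{44837} \approx -1.4198$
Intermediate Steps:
$d{\left(P \right)} = -26$ ($d{\left(P \right)} = -6 - 20 = -26$)
$\frac{q + \left(O{\left(-110 \right)} - 25117\right)}{d{\left(28 \right)} + 44863} = \frac{-38432 - 25227}{-26 + 44863} = \frac{-38432 - 25227}{44837} = \left(-38432 - 25227\right) \frac{1}{44837} = \left(-63659\right) \frac{1}{44837} = - \frac{63659}{44837}$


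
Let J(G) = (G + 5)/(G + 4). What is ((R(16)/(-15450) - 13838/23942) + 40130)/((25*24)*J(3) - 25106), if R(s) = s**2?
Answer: -25977041266309/15808028118450 ≈ -1.6433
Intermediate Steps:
J(G) = (5 + G)/(4 + G)
((R(16)/(-15450) - 13838/23942) + 40130)/((25*24)*J(3) - 25106) = ((16**2/(-15450) - 13838/23942) + 40130)/((25*24)*((5 + 3)/(4 + 3)) - 25106) = ((256*(-1/15450) - 13838*1/23942) + 40130)/(600*(8/7) - 25106) = ((-128/7725 - 6919/11971) + 40130)/(600*((1/7)*8) - 25106) = (-54981563/92475975 + 40130)/(600*(8/7) - 25106) = 3711005895187/(92475975*(4800/7 - 25106)) = 3711005895187/(92475975*(-170942/7)) = (3711005895187/92475975)*(-7/170942) = -25977041266309/15808028118450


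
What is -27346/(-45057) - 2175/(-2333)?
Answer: 161797193/105117981 ≈ 1.5392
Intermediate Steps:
-27346/(-45057) - 2175/(-2333) = -27346*(-1/45057) - 2175*(-1/2333) = 27346/45057 + 2175/2333 = 161797193/105117981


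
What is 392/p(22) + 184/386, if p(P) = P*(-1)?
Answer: -36816/2123 ≈ -17.341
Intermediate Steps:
p(P) = -P
392/p(22) + 184/386 = 392/((-1*22)) + 184/386 = 392/(-22) + 184*(1/386) = 392*(-1/22) + 92/193 = -196/11 + 92/193 = -36816/2123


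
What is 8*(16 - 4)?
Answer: 96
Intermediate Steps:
8*(16 - 4) = 8*12 = 96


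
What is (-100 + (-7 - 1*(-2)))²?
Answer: 11025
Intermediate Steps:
(-100 + (-7 - 1*(-2)))² = (-100 + (-7 + 2))² = (-100 - 5)² = (-105)² = 11025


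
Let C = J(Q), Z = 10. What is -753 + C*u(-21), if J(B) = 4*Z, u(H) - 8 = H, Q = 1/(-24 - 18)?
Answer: -1273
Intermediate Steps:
Q = -1/42 (Q = 1/(-42) = -1/42 ≈ -0.023810)
u(H) = 8 + H
J(B) = 40 (J(B) = 4*10 = 40)
C = 40
-753 + C*u(-21) = -753 + 40*(8 - 21) = -753 + 40*(-13) = -753 - 520 = -1273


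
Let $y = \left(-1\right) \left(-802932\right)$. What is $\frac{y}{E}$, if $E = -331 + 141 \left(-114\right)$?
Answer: $- \frac{802932}{16405} \approx -48.944$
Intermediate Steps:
$y = 802932$
$E = -16405$ ($E = -331 - 16074 = -16405$)
$\frac{y}{E} = \frac{802932}{-16405} = 802932 \left(- \frac{1}{16405}\right) = - \frac{802932}{16405}$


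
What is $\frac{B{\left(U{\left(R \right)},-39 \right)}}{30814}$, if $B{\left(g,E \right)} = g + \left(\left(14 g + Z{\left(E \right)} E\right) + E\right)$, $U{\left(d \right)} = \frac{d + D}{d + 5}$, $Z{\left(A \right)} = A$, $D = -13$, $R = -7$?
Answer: $\frac{816}{15407} \approx 0.052963$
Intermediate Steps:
$U{\left(d \right)} = \frac{-13 + d}{5 + d}$ ($U{\left(d \right)} = \frac{d - 13}{d + 5} = \frac{-13 + d}{5 + d}$)
$B{\left(g,E \right)} = E + E^{2} + 15 g$ ($B{\left(g,E \right)} = g + \left(\left(14 g + E E\right) + E\right) = g + \left(\left(14 g + E^{2}\right) + E\right) = g + \left(\left(E^{2} + 14 g\right) + E\right) = g + \left(E + E^{2} + 14 g\right) = E + E^{2} + 15 g$)
$\frac{B{\left(U{\left(R \right)},-39 \right)}}{30814} = \frac{-39 + \left(-39\right)^{2} + 15 \frac{-13 - 7}{5 - 7}}{30814} = \left(-39 + 1521 + 15 \frac{1}{-2} \left(-20\right)\right) \frac{1}{30814} = \left(-39 + 1521 + 15 \left(\left(- \frac{1}{2}\right) \left(-20\right)\right)\right) \frac{1}{30814} = \left(-39 + 1521 + 15 \cdot 10\right) \frac{1}{30814} = \left(-39 + 1521 + 150\right) \frac{1}{30814} = 1632 \cdot \frac{1}{30814} = \frac{816}{15407}$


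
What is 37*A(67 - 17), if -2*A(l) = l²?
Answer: -46250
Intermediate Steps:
A(l) = -l²/2
37*A(67 - 17) = 37*(-(67 - 17)²/2) = 37*(-½*50²) = 37*(-½*2500) = 37*(-1250) = -46250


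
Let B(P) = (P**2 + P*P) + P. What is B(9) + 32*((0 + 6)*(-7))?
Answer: -1173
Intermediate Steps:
B(P) = P + 2*P**2 (B(P) = (P**2 + P**2) + P = 2*P**2 + P = P + 2*P**2)
B(9) + 32*((0 + 6)*(-7)) = 9*(1 + 2*9) + 32*((0 + 6)*(-7)) = 9*(1 + 18) + 32*(6*(-7)) = 9*19 + 32*(-42) = 171 - 1344 = -1173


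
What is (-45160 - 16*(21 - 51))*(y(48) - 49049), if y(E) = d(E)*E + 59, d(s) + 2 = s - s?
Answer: 2193162480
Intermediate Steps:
d(s) = -2 (d(s) = -2 + (s - s) = -2 + 0 = -2)
y(E) = 59 - 2*E (y(E) = -2*E + 59 = 59 - 2*E)
(-45160 - 16*(21 - 51))*(y(48) - 49049) = (-45160 - 16*(21 - 51))*((59 - 2*48) - 49049) = (-45160 - 16*(-30))*((59 - 96) - 49049) = (-45160 + 480)*(-37 - 49049) = -44680*(-49086) = 2193162480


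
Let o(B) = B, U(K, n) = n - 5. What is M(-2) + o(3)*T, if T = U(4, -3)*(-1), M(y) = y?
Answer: 22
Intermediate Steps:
U(K, n) = -5 + n
T = 8 (T = (-5 - 3)*(-1) = -8*(-1) = 8)
M(-2) + o(3)*T = -2 + 3*8 = -2 + 24 = 22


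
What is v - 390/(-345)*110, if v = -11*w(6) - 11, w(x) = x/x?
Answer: 2354/23 ≈ 102.35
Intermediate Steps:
w(x) = 1
v = -22 (v = -11*1 - 11 = -11 - 11 = -22)
v - 390/(-345)*110 = -22 - 390/(-345)*110 = -22 - 390*(-1/345)*110 = -22 + (26/23)*110 = -22 + 2860/23 = 2354/23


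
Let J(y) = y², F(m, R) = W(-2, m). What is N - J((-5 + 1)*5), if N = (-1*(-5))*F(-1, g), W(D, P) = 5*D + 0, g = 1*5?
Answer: -450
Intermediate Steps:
g = 5
W(D, P) = 5*D
F(m, R) = -10 (F(m, R) = 5*(-2) = -10)
N = -50 (N = -1*(-5)*(-10) = 5*(-10) = -50)
N - J((-5 + 1)*5) = -50 - ((-5 + 1)*5)² = -50 - (-4*5)² = -50 - 1*(-20)² = -50 - 1*400 = -50 - 400 = -450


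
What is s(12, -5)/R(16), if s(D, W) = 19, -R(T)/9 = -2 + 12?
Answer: -19/90 ≈ -0.21111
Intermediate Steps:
R(T) = -90 (R(T) = -9*(-2 + 12) = -9*10 = -90)
s(12, -5)/R(16) = 19/(-90) = 19*(-1/90) = -19/90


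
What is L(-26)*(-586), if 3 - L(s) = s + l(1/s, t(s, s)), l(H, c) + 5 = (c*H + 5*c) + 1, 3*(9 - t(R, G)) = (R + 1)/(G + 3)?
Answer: 1726942/299 ≈ 5775.7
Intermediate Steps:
t(R, G) = 9 - (1 + R)/(3*(3 + G)) (t(R, G) = 9 - (R + 1)/(3*(G + 3)) = 9 - (1 + R)/(3*(3 + G)))
l(H, c) = -4 + 5*c + H*c (l(H, c) = -5 + ((c*H + 5*c) + 1) = -5 + ((H*c + 5*c) + 1) = -5 + ((5*c + H*c) + 1) = -5 + (1 + 5*c + H*c) = -4 + 5*c + H*c)
L(s) = 7 - s - 5*(80 + 26*s)/(3*(3 + s)) - (80 + 26*s)/(3*s*(3 + s)) (L(s) = 3 - (s + (-4 + 5*((80 - s + 27*s)/(3*(3 + s))) + ((80 - s + 27*s)/(3*(3 + s)))/s)) = 3 - (s + (-4 + 5*((80 + 26*s)/(3*(3 + s))) + ((80 + 26*s)/(3*(3 + s)))/s)) = 3 - (s + (-4 + 5*(80 + 26*s)/(3*(3 + s)) + (80 + 26*s)/(3*s*(3 + s)))) = 3 - (-4 + s + 5*(80 + 26*s)/(3*(3 + s)) + (80 + 26*s)/(3*s*(3 + s))) = 3 + (4 - s - 5*(80 + 26*s)/(3*(3 + s)) - (80 + 26*s)/(3*s*(3 + s))) = 7 - s - 5*(80 + 26*s)/(3*(3 + s)) - (80 + 26*s)/(3*s*(3 + s)))
L(-26)*(-586) = ((1/3)*(-80 - 363*(-26) - 118*(-26)**2 - 3*(-26)**3)/(-26*(3 - 26)))*(-586) = ((1/3)*(-1/26)*(-80 + 9438 - 118*676 - 3*(-17576))/(-23))*(-586) = ((1/3)*(-1/26)*(-1/23)*(-80 + 9438 - 79768 + 52728))*(-586) = ((1/3)*(-1/26)*(-1/23)*(-17682))*(-586) = -2947/299*(-586) = 1726942/299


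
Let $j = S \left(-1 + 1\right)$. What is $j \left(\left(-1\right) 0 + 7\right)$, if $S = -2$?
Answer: $0$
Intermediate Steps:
$j = 0$ ($j = - 2 \left(-1 + 1\right) = \left(-2\right) 0 = 0$)
$j \left(\left(-1\right) 0 + 7\right) = 0 \left(\left(-1\right) 0 + 7\right) = 0 \left(0 + 7\right) = 0 \cdot 7 = 0$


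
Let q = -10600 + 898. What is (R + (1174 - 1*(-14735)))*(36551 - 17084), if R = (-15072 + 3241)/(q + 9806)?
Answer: 31978538235/104 ≈ 3.0749e+8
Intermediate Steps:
q = -9702
R = -11831/104 (R = (-15072 + 3241)/(-9702 + 9806) = -11831/104 ≈ -113.76)
(R + (1174 - 1*(-14735)))*(36551 - 17084) = (-11831/104 + (1174 - 1*(-14735)))*(36551 - 17084) = (-11831/104 + (1174 + 14735))*19467 = (-11831/104 + 15909)*19467 = (1642705/104)*19467 = 31978538235/104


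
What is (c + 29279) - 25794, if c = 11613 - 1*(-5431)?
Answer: 20529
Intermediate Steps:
c = 17044 (c = 11613 + 5431 = 17044)
(c + 29279) - 25794 = (17044 + 29279) - 25794 = 46323 - 25794 = 20529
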